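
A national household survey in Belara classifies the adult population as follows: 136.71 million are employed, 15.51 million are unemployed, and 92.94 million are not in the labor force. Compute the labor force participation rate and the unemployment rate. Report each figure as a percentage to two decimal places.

Labor force participation rate ≈ 62.09%; unemployment rate ≈ 10.19%.

Labor force = employed + unemployed = 136.71 + 15.51 = 152.22 million.
Working-age population = 152.22 + 92.94 = 245.16 million.
Unemployment rate = 15.51 / 152.22 = 10.19%.
Labor force participation rate = 152.22 / 245.16 = 62.09%.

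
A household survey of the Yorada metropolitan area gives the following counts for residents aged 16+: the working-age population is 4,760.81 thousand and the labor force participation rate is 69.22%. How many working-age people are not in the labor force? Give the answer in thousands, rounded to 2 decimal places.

About 1,465.38 thousand are not in the labor force.

Share not in the labor force = 1 − 0.6922 = 0.3078.
Not in labor force = 0.3078 × 4,760.81 ≈ 1,465.38 thousand.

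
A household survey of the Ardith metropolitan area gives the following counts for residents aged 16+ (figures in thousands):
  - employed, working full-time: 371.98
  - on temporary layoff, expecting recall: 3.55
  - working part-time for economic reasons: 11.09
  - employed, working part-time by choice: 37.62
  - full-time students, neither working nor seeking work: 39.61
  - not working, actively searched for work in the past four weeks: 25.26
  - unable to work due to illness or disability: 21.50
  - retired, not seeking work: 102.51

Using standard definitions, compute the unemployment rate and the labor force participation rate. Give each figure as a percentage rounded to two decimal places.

Unemployment rate ≈ 6.41%; labor force participation rate ≈ 73.31%.

Employed = 371.98 + 11.09 + 37.62 = 420.69 thousand (anyone who worked, including part-time for economic reasons, counts as employed).
Unemployed = 3.55 + 25.26 = 28.81 thousand (jobless and actively searching, or on temporary layoff).
Labor force = 420.69 + 28.81 = 449.50 thousand.
Not in labor force = 39.61 + 21.50 + 102.51 = 163.62 thousand (those not working and not actively searching are outside the labor force).
Civilian working-age population = 449.50 + 163.62 = 613.12 thousand.
Unemployment rate = 28.81 / 449.50 = 6.41%.
Labor force participation rate = 449.50 / 613.12 = 73.31%.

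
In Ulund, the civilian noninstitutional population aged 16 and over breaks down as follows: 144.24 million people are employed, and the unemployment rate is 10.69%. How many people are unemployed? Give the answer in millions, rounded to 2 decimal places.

Let U be the number unemployed. The labor force is E + U, and U/(E+U) = 0.1069.
So U = 0.1069 × 144.24 / (1 − 0.1069) = 15.4193 / 0.8931 ≈ 17.26 million.

About 17.26 million are unemployed.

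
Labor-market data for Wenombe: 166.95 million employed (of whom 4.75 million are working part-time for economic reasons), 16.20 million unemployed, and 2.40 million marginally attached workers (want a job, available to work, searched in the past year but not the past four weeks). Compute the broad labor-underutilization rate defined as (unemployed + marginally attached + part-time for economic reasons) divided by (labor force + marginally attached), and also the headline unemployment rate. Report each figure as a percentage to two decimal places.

Labor force = 166.95 + 16.20 = 183.15 million.
Numerator = 16.20 + 2.40 + 4.75 = 23.35 million.
Denominator = 183.15 + 2.40 = 185.55 million.
Broad rate = 23.35 / 185.55 = 12.58%.
Headline unemployment rate = 16.20 / 183.15 = 8.85%.

Broad underutilization rate ≈ 12.58%; headline unemployment rate ≈ 8.85%.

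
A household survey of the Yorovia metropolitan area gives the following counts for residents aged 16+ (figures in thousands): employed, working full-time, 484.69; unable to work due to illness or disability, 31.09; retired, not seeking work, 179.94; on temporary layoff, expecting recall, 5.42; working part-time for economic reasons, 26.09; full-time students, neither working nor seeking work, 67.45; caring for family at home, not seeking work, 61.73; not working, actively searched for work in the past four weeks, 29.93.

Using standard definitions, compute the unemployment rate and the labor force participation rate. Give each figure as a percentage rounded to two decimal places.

Unemployment rate ≈ 6.47%; labor force participation rate ≈ 61.62%.

Employed = 484.69 + 26.09 = 510.78 thousand (anyone who worked, including part-time for economic reasons, counts as employed).
Unemployed = 5.42 + 29.93 = 35.35 thousand (jobless and actively searching, or on temporary layoff).
Labor force = 510.78 + 35.35 = 546.13 thousand.
Not in labor force = 31.09 + 179.94 + 67.45 + 61.73 = 340.21 thousand (those not working and not actively searching are outside the labor force).
Civilian working-age population = 546.13 + 340.21 = 886.34 thousand.
Unemployment rate = 35.35 / 546.13 = 6.47%.
Labor force participation rate = 546.13 / 886.34 = 61.62%.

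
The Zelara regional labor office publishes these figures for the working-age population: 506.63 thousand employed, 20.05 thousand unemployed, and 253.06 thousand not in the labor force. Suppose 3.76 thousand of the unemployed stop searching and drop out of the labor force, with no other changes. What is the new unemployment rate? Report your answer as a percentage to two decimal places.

Initially, labor force = 506.63 + 20.05 = 526.68 thousand, so u = 20.05/526.68 = 3.81%.
After the change, unemployed and labor force both fall by 3.76 → E = 506.63, U = 16.29, labor force = 522.92 thousand.
New unemployment rate = 16.29 / 522.92 = 3.12%.

New unemployment rate ≈ 3.12%.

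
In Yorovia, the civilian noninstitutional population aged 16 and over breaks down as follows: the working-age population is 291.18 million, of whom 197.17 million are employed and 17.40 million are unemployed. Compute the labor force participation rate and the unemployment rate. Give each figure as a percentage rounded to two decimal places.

Labor force participation rate ≈ 73.69%; unemployment rate ≈ 8.11%.

Labor force = employed + unemployed = 197.17 + 17.40 = 214.57 million.
Unemployment rate = 17.40 / 214.57 = 8.11%.
Labor force participation rate = 214.57 / 291.18 = 73.69%.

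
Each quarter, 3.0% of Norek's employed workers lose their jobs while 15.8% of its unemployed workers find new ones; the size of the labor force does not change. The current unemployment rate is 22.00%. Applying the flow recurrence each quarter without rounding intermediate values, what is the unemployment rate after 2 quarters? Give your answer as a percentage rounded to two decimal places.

Unemployment rate after two quarters ≈ 19.94%.

With a fixed labor force, u_{t+1} = u_t + s·(1−u_t) − f·u_t = u_t·(1−s−f) + s.
Here 1−s−f = 0.812 and s = 0.030.
u_1 = 0.220000 × 0.812 + 0.030 = 0.208640.
u_2 = 0.208640 × 0.812 + 0.030 = 0.199416.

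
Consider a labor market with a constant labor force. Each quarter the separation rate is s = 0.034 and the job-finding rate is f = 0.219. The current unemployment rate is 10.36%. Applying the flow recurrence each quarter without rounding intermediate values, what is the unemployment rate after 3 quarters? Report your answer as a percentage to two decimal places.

Unemployment rate after three quarters ≈ 12.16%.

With a fixed labor force, u_{t+1} = u_t + s·(1−u_t) − f·u_t = u_t·(1−s−f) + s.
Here 1−s−f = 0.747 and s = 0.034.
u_1 = 0.103600 × 0.747 + 0.034 = 0.111389.
u_2 = 0.111389 × 0.747 + 0.034 = 0.117208.
u_3 = 0.117208 × 0.747 + 0.034 = 0.121554.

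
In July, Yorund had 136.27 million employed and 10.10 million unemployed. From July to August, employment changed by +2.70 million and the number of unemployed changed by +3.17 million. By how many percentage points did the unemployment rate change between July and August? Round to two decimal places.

The unemployment rate changed by +1.82 percentage points.

July: labor force = 136.27 + 10.10 = 146.37; u = 10.10/146.37 = 6.90%.
August: labor force = 138.97 + 13.27 = 152.24; u = 13.27/152.24 = 8.72%.
Change = 8.72% − 6.90% = +1.82 pp.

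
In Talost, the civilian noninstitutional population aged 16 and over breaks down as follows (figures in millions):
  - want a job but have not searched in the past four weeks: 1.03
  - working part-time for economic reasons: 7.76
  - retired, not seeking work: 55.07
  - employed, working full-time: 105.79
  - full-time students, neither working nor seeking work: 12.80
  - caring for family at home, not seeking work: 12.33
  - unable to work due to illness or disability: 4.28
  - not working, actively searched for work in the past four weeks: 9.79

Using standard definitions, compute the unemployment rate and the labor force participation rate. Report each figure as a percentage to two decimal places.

Employed = 7.76 + 105.79 = 113.55 million (anyone who worked, including part-time for economic reasons, counts as employed).
Unemployed = 9.79 million.
Labor force = 113.55 + 9.79 = 123.34 million.
Not in labor force = 1.03 + 55.07 + 12.80 + 12.33 + 4.28 = 85.51 million (those not working and not actively searching are outside the labor force — including those who want a job but have given up searching).
Civilian working-age population = 123.34 + 85.51 = 208.85 million.
Unemployment rate = 9.79 / 123.34 = 7.94%.
Labor force participation rate = 123.34 / 208.85 = 59.06%.

Unemployment rate ≈ 7.94%; labor force participation rate ≈ 59.06%.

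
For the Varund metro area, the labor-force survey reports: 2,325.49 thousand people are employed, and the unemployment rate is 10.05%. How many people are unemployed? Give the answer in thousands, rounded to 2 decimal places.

About 259.82 thousand are unemployed.

Let U be the number unemployed. The labor force is E + U, and U/(E+U) = 0.1005.
So U = 0.1005 × 2,325.49 / (1 − 0.1005) = 233.7117 / 0.8995 ≈ 259.82 thousand.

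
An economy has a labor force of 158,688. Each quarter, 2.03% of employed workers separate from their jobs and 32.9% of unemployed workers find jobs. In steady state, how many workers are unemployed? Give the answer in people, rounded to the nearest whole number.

Steady-state unemployment rate u* = s/(s+f) = 2.03/(2.03+32.9) = 0.058116.
Unemployed = u* × labor force = 0.058116 × 158,688 ≈ 9,222.

About 9,222 are unemployed in steady state.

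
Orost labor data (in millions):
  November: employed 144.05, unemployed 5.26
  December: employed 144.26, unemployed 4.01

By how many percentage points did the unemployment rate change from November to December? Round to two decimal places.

November: labor force = 144.05 + 5.26 = 149.31; u = 5.26/149.31 = 3.52%.
December: labor force = 144.26 + 4.01 = 148.27; u = 4.01/148.27 = 2.70%.
Change = 2.70% − 3.52% = −0.82 pp.

The unemployment rate changed by −0.82 percentage points.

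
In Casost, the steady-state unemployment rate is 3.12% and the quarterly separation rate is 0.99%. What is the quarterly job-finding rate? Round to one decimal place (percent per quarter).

From u* = s/(s+f): f = s·(1−u)/u.
f = 0.99 × (1 − 0.0312) / 0.0312 = 0.9591 / 0.0312 ≈ 30.7% per quarter.

Job-finding rate ≈ 30.7% per quarter.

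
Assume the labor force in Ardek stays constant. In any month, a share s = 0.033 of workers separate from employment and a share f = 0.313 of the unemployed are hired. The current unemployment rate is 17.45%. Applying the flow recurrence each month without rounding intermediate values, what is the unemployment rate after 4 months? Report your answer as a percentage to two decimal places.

With a fixed labor force, u_{t+1} = u_t + s·(1−u_t) − f·u_t = u_t·(1−s−f) + s.
Here 1−s−f = 0.654 and s = 0.033.
u_1 = 0.174500 × 0.654 + 0.033 = 0.147123.
u_2 = 0.147123 × 0.654 + 0.033 = 0.129218.
u_3 = 0.129218 × 0.654 + 0.033 = 0.117509.
u_4 = 0.117509 × 0.654 + 0.033 = 0.109851.

Unemployment rate after four months ≈ 10.99%.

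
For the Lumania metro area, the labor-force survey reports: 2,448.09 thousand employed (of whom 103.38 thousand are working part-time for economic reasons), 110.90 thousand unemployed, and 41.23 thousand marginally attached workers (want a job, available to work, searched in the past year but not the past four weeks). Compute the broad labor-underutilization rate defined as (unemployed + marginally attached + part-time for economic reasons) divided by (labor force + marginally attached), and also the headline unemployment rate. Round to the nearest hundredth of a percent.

Broad underutilization rate ≈ 9.83%; headline unemployment rate ≈ 4.33%.

Labor force = 2,448.09 + 110.90 = 2,558.99 thousand.
Numerator = 110.90 + 41.23 + 103.38 = 255.51 thousand.
Denominator = 2,558.99 + 41.23 = 2,600.22 thousand.
Broad rate = 255.51 / 2,600.22 = 9.83%.
Headline unemployment rate = 110.90 / 2,558.99 = 4.33%.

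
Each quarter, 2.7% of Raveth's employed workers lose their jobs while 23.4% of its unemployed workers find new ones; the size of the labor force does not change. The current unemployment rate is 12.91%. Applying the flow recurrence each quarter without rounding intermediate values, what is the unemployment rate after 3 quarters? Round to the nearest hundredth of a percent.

Unemployment rate after three quarters ≈ 11.38%.

With a fixed labor force, u_{t+1} = u_t + s·(1−u_t) − f·u_t = u_t·(1−s−f) + s.
Here 1−s−f = 0.739 and s = 0.027.
u_1 = 0.129100 × 0.739 + 0.027 = 0.122405.
u_2 = 0.122405 × 0.739 + 0.027 = 0.117457.
u_3 = 0.117457 × 0.739 + 0.027 = 0.113801.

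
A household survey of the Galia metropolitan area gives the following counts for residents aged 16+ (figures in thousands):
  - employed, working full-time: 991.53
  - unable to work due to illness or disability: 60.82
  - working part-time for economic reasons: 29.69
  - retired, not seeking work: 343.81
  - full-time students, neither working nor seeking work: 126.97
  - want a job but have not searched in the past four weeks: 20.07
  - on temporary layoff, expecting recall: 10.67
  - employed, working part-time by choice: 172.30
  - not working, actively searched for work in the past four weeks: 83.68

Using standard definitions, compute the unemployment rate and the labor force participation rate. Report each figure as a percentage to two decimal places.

Unemployment rate ≈ 7.33%; labor force participation rate ≈ 70.01%.

Employed = 991.53 + 29.69 + 172.30 = 1,193.52 thousand (anyone who worked, including part-time for economic reasons, counts as employed).
Unemployed = 10.67 + 83.68 = 94.35 thousand (jobless and actively searching, or on temporary layoff).
Labor force = 1,193.52 + 94.35 = 1,287.87 thousand.
Not in labor force = 60.82 + 343.81 + 126.97 + 20.07 = 551.67 thousand (those not working and not actively searching are outside the labor force — including those who want a job but have given up searching).
Civilian working-age population = 1,287.87 + 551.67 = 1,839.54 thousand.
Unemployment rate = 94.35 / 1,287.87 = 7.33%.
Labor force participation rate = 1,287.87 / 1,839.54 = 70.01%.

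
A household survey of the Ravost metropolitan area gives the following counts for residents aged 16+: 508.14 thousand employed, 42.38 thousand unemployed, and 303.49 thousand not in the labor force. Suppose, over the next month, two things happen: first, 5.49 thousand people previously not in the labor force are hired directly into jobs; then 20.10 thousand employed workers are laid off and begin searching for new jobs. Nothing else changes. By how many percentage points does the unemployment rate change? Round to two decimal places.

Initially, labor force = 508.14 + 42.38 = 550.52 thousand, so u = 42.38/550.52 = 7.70%.
After the first change, employed and labor force both rise by 5.49; unemployed unchanged → E = 513.63, U = 42.38, labor force = 556.01 thousand.
After the second change, employed falls and unemployed rises by 20.10; labor force unchanged → E = 493.53, U = 62.48, labor force = 556.01 thousand.
New unemployment rate = 62.48 / 556.01 = 11.24%.
Change = 11.24% − 7.70% = +3.54 percentage points.

The unemployment rate changes by +3.54 percentage points.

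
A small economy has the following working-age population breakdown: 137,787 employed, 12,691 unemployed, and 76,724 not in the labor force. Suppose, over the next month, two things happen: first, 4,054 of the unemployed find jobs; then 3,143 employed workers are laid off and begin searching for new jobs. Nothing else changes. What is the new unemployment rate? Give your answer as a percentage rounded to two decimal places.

New unemployment rate ≈ 7.83%.

Initially, labor force = 137,787 + 12,691 = 150,478, so u = 12,691/150,478 = 8.43%.
After the first change, unemployed falls and employed rises by 4,054; labor force unchanged → E = 141,841, U = 8,637, labor force = 150,478.
After the second change, employed falls and unemployed rises by 3,143; labor force unchanged → E = 138,698, U = 11,780, labor force = 150,478.
New unemployment rate = 11,780 / 150,478 = 7.83%.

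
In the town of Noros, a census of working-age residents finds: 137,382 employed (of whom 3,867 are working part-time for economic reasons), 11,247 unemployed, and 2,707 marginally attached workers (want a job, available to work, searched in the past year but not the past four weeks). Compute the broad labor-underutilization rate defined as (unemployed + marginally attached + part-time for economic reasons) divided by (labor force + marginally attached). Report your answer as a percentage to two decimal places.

Broad underutilization rate ≈ 11.78%.

Labor force = 137,382 + 11,247 = 148,629.
Numerator = 11,247 + 2,707 + 3,867 = 17,821.
Denominator = 148,629 + 2,707 = 151,336.
Broad rate = 17,821 / 151,336 = 11.78%.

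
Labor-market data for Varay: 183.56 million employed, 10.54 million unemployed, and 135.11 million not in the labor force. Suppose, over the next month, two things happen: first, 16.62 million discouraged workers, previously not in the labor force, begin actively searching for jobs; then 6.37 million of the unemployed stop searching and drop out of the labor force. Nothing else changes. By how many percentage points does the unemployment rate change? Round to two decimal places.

The unemployment rate changes by +4.74 percentage points.

Initially, labor force = 183.56 + 10.54 = 194.10 million, so u = 10.54/194.10 = 5.43%.
After the first change, unemployed and labor force both rise by 16.62 → E = 183.56, U = 27.16, labor force = 210.72 million.
After the second change, unemployed and labor force both fall by 6.37 → E = 183.56, U = 20.79, labor force = 204.35 million.
New unemployment rate = 20.79 / 204.35 = 10.17%.
Change = 10.17% − 5.43% = +4.74 percentage points.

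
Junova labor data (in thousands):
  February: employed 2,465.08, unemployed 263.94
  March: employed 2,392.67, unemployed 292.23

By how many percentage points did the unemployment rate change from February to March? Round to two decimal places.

February: labor force = 2,465.08 + 263.94 = 2,729.02; u = 263.94/2,729.02 = 9.67%.
March: labor force = 2,392.67 + 292.23 = 2,684.90; u = 292.23/2,684.90 = 10.88%.
Change = 10.88% − 9.67% = +1.21 pp.

The unemployment rate changed by +1.21 percentage points.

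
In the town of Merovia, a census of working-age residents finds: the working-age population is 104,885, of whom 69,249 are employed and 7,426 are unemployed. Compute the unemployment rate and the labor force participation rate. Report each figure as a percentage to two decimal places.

Unemployment rate ≈ 9.69%; labor force participation rate ≈ 73.10%.

Labor force = employed + unemployed = 69,249 + 7,426 = 76,675.
Unemployment rate = 7,426 / 76,675 = 9.69%.
Labor force participation rate = 76,675 / 104,885 = 73.10%.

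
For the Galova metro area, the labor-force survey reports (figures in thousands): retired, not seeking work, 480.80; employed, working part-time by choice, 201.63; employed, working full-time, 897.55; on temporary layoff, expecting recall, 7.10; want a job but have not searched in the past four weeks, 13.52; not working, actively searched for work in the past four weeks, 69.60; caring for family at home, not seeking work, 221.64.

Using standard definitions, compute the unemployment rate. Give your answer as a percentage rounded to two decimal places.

Employed = 201.63 + 897.55 = 1,099.18 thousand.
Unemployed = 7.10 + 69.60 = 76.70 thousand (jobless and actively searching, or on temporary layoff).
Labor force = 1,099.18 + 76.70 = 1,175.88 thousand.
Unemployment rate = 76.70 / 1,175.88 = 6.52%.

Unemployment rate ≈ 6.52%.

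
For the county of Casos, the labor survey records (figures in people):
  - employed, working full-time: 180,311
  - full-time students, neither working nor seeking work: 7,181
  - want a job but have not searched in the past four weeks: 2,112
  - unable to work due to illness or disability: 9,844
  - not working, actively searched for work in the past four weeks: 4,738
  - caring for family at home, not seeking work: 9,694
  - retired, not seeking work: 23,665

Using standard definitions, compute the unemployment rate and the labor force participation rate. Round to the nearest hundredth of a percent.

Employed = 180,311.
Unemployed = 4,738.
Labor force = 180,311 + 4,738 = 185,049.
Not in labor force = 7,181 + 2,112 + 9,844 + 9,694 + 23,665 = 52,496 (those not working and not actively searching are outside the labor force — including those who want a job but have given up searching).
Civilian working-age population = 185,049 + 52,496 = 237,545.
Unemployment rate = 4,738 / 185,049 = 2.56%.
Labor force participation rate = 185,049 / 237,545 = 77.90%.

Unemployment rate ≈ 2.56%; labor force participation rate ≈ 77.90%.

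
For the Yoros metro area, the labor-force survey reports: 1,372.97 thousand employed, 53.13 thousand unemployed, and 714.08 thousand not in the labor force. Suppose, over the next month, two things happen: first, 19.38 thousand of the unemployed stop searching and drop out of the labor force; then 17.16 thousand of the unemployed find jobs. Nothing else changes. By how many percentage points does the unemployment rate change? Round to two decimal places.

Initially, labor force = 1,372.97 + 53.13 = 1,426.10 thousand, so u = 53.13/1,426.10 = 3.73%.
After the first change, unemployed and labor force both fall by 19.38 → E = 1,372.97, U = 33.75, labor force = 1,406.72 thousand.
After the second change, unemployed falls and employed rises by 17.16; labor force unchanged → E = 1,390.13, U = 16.59, labor force = 1,406.72 thousand.
New unemployment rate = 16.59 / 1,406.72 = 1.18%.
Change = 1.18% − 3.73% = −2.55 percentage points.

The unemployment rate changes by −2.55 percentage points.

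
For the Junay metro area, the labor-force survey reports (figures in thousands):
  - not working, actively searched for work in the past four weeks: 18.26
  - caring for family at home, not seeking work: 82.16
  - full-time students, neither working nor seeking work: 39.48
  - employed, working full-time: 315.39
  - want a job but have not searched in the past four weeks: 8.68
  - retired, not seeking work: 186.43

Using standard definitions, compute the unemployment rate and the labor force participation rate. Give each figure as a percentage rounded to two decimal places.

Unemployment rate ≈ 5.47%; labor force participation rate ≈ 51.30%.

Employed = 315.39 thousand.
Unemployed = 18.26 thousand.
Labor force = 315.39 + 18.26 = 333.65 thousand.
Not in labor force = 82.16 + 39.48 + 8.68 + 186.43 = 316.75 thousand (those not working and not actively searching are outside the labor force — including those who want a job but have given up searching).
Civilian working-age population = 333.65 + 316.75 = 650.40 thousand.
Unemployment rate = 18.26 / 333.65 = 5.47%.
Labor force participation rate = 333.65 / 650.40 = 51.30%.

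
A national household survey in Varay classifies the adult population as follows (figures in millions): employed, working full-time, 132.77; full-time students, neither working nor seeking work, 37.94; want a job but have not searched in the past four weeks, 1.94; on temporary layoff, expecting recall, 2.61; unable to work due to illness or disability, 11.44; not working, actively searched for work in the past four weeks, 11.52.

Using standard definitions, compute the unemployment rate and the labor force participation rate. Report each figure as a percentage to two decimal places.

Unemployment rate ≈ 9.62%; labor force participation rate ≈ 74.11%.

Employed = 132.77 million.
Unemployed = 2.61 + 11.52 = 14.13 million (jobless and actively searching, or on temporary layoff).
Labor force = 132.77 + 14.13 = 146.90 million.
Not in labor force = 37.94 + 1.94 + 11.44 = 51.32 million (those not working and not actively searching are outside the labor force — including those who want a job but have given up searching).
Civilian working-age population = 146.90 + 51.32 = 198.22 million.
Unemployment rate = 14.13 / 146.90 = 9.62%.
Labor force participation rate = 146.90 / 198.22 = 74.11%.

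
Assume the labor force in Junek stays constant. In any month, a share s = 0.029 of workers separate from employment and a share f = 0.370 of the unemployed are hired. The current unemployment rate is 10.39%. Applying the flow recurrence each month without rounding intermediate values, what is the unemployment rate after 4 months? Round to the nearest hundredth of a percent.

Unemployment rate after four months ≈ 7.68%.

With a fixed labor force, u_{t+1} = u_t + s·(1−u_t) − f·u_t = u_t·(1−s−f) + s.
Here 1−s−f = 0.601 and s = 0.029.
u_1 = 0.103900 × 0.601 + 0.029 = 0.091444.
u_2 = 0.091444 × 0.601 + 0.029 = 0.083958.
u_3 = 0.083958 × 0.601 + 0.029 = 0.079459.
u_4 = 0.079459 × 0.601 + 0.029 = 0.076755.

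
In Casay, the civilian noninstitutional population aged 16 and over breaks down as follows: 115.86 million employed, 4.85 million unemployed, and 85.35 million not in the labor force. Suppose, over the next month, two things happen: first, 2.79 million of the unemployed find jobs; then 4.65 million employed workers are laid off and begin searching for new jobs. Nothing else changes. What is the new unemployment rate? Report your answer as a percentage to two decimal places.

Initially, labor force = 115.86 + 4.85 = 120.71 million, so u = 4.85/120.71 = 4.02%.
After the first change, unemployed falls and employed rises by 2.79; labor force unchanged → E = 118.65, U = 2.06, labor force = 120.71 million.
After the second change, employed falls and unemployed rises by 4.65; labor force unchanged → E = 114.00, U = 6.71, labor force = 120.71 million.
New unemployment rate = 6.71 / 120.71 = 5.56%.

New unemployment rate ≈ 5.56%.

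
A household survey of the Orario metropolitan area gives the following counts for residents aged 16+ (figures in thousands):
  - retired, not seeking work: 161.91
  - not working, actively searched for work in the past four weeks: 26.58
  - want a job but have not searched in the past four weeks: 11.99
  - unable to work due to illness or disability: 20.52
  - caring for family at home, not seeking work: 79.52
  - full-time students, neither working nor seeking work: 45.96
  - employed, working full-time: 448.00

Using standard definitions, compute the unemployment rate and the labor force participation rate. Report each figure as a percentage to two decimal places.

Employed = 448.00 thousand.
Unemployed = 26.58 thousand.
Labor force = 448.00 + 26.58 = 474.58 thousand.
Not in labor force = 161.91 + 11.99 + 20.52 + 79.52 + 45.96 = 319.90 thousand (those not working and not actively searching are outside the labor force — including those who want a job but have given up searching).
Civilian working-age population = 474.58 + 319.90 = 794.48 thousand.
Unemployment rate = 26.58 / 474.58 = 5.60%.
Labor force participation rate = 474.58 / 794.48 = 59.73%.

Unemployment rate ≈ 5.60%; labor force participation rate ≈ 59.73%.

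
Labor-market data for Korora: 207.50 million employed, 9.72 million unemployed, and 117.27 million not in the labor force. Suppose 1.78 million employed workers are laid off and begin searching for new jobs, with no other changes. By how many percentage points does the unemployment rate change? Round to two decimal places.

Initially, labor force = 207.50 + 9.72 = 217.22 million, so u = 9.72/217.22 = 4.47%.
After the change, employed falls and unemployed rises by 1.78; labor force unchanged → E = 205.72, U = 11.50, labor force = 217.22 million.
New unemployment rate = 11.50 / 217.22 = 5.29%.
Change = 5.29% − 4.47% = +0.82 percentage points.

The unemployment rate changes by +0.82 percentage points.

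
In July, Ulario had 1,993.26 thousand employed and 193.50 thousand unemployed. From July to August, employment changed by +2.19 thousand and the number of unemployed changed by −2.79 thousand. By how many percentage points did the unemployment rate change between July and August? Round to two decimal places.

July: labor force = 1,993.26 + 193.50 = 2,186.76; u = 193.50/2,186.76 = 8.85%.
August: labor force = 1,995.45 + 190.71 = 2,186.16; u = 190.71/2,186.16 = 8.72%.
Change = 8.72% − 8.85% = −0.13 pp.

The unemployment rate changed by −0.13 percentage points.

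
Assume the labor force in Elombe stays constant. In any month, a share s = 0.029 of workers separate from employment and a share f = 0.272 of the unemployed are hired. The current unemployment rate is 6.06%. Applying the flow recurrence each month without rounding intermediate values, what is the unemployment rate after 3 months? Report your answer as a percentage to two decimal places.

Unemployment rate after three months ≈ 8.41%.

With a fixed labor force, u_{t+1} = u_t + s·(1−u_t) − f·u_t = u_t·(1−s−f) + s.
Here 1−s−f = 0.699 and s = 0.029.
u_1 = 0.060600 × 0.699 + 0.029 = 0.071359.
u_2 = 0.071359 × 0.699 + 0.029 = 0.078880.
u_3 = 0.078880 × 0.699 + 0.029 = 0.084137.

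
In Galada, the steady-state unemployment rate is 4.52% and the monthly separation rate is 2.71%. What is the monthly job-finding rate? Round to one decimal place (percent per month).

Job-finding rate ≈ 57.2% per month.

From u* = s/(s+f): f = s·(1−u)/u.
f = 2.71 × (1 − 0.0452) / 0.0452 = 2.5875 / 0.0452 ≈ 57.2% per month.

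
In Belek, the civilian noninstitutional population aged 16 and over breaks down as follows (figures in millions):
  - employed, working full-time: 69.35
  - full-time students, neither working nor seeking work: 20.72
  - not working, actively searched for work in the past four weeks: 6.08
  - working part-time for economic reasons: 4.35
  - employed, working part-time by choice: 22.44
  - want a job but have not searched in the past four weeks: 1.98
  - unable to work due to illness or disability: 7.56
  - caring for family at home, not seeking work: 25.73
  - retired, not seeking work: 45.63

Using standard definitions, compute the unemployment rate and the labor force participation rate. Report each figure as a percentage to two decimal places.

Unemployment rate ≈ 5.95%; labor force participation rate ≈ 50.15%.

Employed = 69.35 + 4.35 + 22.44 = 96.14 million (anyone who worked, including part-time for economic reasons, counts as employed).
Unemployed = 6.08 million.
Labor force = 96.14 + 6.08 = 102.22 million.
Not in labor force = 20.72 + 1.98 + 7.56 + 25.73 + 45.63 = 101.62 million (those not working and not actively searching are outside the labor force — including those who want a job but have given up searching).
Civilian working-age population = 102.22 + 101.62 = 203.84 million.
Unemployment rate = 6.08 / 102.22 = 5.95%.
Labor force participation rate = 102.22 / 203.84 = 50.15%.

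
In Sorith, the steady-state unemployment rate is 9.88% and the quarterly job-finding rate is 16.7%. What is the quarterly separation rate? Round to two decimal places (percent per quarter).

Separation rate ≈ 1.83% per quarter.

From u* = s/(s+f): s = u·f/(1−u).
s = 0.0988 × 16.7 / (1 − 0.0988) = 1.6500 / 0.9012 ≈ 1.83% per quarter.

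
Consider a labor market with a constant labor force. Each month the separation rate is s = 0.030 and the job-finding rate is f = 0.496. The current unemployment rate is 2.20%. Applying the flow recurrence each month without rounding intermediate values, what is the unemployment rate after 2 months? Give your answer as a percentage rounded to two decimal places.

Unemployment rate after two months ≈ 4.92%.

With a fixed labor force, u_{t+1} = u_t + s·(1−u_t) − f·u_t = u_t·(1−s−f) + s.
Here 1−s−f = 0.474 and s = 0.030.
u_1 = 0.022000 × 0.474 + 0.030 = 0.040428.
u_2 = 0.040428 × 0.474 + 0.030 = 0.049163.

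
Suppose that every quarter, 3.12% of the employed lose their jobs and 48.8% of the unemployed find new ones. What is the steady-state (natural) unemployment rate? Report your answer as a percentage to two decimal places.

At steady state the flows balance: s·E = f·U, so U/(E+U) = s/(s+f).
u* = 3.12 / (3.12 + 48.8) = 3.12 / 51.92 = 6.01%.

Steady-state unemployment rate ≈ 6.01%.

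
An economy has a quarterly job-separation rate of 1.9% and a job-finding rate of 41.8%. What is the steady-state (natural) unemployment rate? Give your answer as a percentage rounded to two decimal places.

Steady-state unemployment rate ≈ 4.35%.

At steady state the flows balance: s·E = f·U, so U/(E+U) = s/(s+f).
u* = 1.9 / (1.9 + 41.8) = 1.9 / 43.70 = 4.35%.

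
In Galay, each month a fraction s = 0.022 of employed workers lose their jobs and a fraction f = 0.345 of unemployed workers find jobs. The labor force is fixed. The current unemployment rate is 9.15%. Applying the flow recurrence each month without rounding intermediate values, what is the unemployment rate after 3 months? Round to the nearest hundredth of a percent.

With a fixed labor force, u_{t+1} = u_t + s·(1−u_t) − f·u_t = u_t·(1−s−f) + s.
Here 1−s−f = 0.633 and s = 0.022.
u_1 = 0.091500 × 0.633 + 0.022 = 0.079920.
u_2 = 0.079920 × 0.633 + 0.022 = 0.072589.
u_3 = 0.072589 × 0.633 + 0.022 = 0.067949.

Unemployment rate after three months ≈ 6.79%.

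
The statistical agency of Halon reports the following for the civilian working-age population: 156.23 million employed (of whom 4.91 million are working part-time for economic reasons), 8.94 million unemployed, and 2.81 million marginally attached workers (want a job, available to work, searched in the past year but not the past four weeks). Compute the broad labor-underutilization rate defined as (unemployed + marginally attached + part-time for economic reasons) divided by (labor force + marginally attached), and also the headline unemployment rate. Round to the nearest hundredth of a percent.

Broad underutilization rate ≈ 9.92%; headline unemployment rate ≈ 5.41%.

Labor force = 156.23 + 8.94 = 165.17 million.
Numerator = 8.94 + 2.81 + 4.91 = 16.66 million.
Denominator = 165.17 + 2.81 = 167.98 million.
Broad rate = 16.66 / 167.98 = 9.92%.
Headline unemployment rate = 8.94 / 165.17 = 5.41%.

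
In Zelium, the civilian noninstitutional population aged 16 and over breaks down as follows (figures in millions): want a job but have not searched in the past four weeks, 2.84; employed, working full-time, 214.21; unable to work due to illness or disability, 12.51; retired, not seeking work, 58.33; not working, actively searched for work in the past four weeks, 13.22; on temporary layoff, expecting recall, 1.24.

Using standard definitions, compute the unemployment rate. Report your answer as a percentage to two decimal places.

Unemployment rate ≈ 6.32%.

Employed = 214.21 million.
Unemployed = 13.22 + 1.24 = 14.46 million (jobless and actively searching, or on temporary layoff).
Labor force = 214.21 + 14.46 = 228.67 million.
Unemployment rate = 14.46 / 228.67 = 6.32%.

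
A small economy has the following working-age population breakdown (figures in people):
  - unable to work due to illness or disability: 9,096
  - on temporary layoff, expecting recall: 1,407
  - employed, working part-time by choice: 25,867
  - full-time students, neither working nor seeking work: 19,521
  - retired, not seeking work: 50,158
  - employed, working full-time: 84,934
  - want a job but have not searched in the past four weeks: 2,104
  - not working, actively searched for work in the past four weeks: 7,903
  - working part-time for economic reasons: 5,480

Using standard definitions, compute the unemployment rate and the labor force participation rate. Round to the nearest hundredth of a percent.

Unemployment rate ≈ 7.41%; labor force participation rate ≈ 60.83%.

Employed = 25,867 + 84,934 + 5,480 = 116,281 (anyone who worked, including part-time for economic reasons, counts as employed).
Unemployed = 1,407 + 7,903 = 9,310 (jobless and actively searching, or on temporary layoff).
Labor force = 116,281 + 9,310 = 125,591.
Not in labor force = 9,096 + 19,521 + 50,158 + 2,104 = 80,879 (those not working and not actively searching are outside the labor force — including those who want a job but have given up searching).
Civilian working-age population = 125,591 + 80,879 = 206,470.
Unemployment rate = 9,310 / 125,591 = 7.41%.
Labor force participation rate = 125,591 / 206,470 = 60.83%.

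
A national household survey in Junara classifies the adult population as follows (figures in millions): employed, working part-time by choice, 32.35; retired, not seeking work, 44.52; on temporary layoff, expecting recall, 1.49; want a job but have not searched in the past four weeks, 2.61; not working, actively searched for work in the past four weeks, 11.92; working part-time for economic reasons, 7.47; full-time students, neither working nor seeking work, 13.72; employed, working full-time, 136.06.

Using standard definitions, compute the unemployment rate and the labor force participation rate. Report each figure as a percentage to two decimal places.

Unemployment rate ≈ 7.08%; labor force participation rate ≈ 75.67%.

Employed = 32.35 + 7.47 + 136.06 = 175.88 million (anyone who worked, including part-time for economic reasons, counts as employed).
Unemployed = 1.49 + 11.92 = 13.41 million (jobless and actively searching, or on temporary layoff).
Labor force = 175.88 + 13.41 = 189.29 million.
Not in labor force = 44.52 + 2.61 + 13.72 = 60.85 million (those not working and not actively searching are outside the labor force — including those who want a job but have given up searching).
Civilian working-age population = 189.29 + 60.85 = 250.14 million.
Unemployment rate = 13.41 / 189.29 = 7.08%.
Labor force participation rate = 189.29 / 250.14 = 75.67%.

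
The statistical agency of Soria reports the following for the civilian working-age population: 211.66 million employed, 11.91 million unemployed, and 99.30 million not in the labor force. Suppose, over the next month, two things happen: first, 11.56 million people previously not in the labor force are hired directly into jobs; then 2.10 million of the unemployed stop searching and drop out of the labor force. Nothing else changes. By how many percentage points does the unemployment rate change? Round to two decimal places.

Initially, labor force = 211.66 + 11.91 = 223.57 million, so u = 11.91/223.57 = 5.33%.
After the first change, employed and labor force both rise by 11.56; unemployed unchanged → E = 223.22, U = 11.91, labor force = 235.13 million.
After the second change, unemployed and labor force both fall by 2.10 → E = 223.22, U = 9.81, labor force = 233.03 million.
New unemployment rate = 9.81 / 233.03 = 4.21%.
Change = 4.21% − 5.33% = −1.12 percentage points.

The unemployment rate changes by −1.12 percentage points.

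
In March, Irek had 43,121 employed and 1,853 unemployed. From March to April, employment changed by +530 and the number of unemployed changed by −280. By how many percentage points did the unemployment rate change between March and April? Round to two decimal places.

March: labor force = 43,121 + 1,853 = 44,974; u = 1,853/44,974 = 4.12%.
April: labor force = 43,651 + 1,573 = 45,224; u = 1,573/45,224 = 3.48%.
Change = 3.48% − 4.12% = −0.64 pp.

The unemployment rate changed by −0.64 percentage points.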